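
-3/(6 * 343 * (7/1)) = -1/4802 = -0.00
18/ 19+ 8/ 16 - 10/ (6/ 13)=-2305/ 114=-20.22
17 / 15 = 1.13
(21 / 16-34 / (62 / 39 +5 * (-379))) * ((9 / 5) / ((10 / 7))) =1.68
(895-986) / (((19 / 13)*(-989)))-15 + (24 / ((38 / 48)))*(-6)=-3698666 / 18791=-196.83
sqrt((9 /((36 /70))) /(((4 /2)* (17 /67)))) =sqrt(39865) /34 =5.87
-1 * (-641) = 641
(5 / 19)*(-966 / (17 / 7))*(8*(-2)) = 1674.80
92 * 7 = 644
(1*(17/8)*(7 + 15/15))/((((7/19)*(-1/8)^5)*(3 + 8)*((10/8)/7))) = -42336256/55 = -769750.11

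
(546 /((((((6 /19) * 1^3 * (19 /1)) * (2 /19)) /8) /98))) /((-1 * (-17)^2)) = -677768 /289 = -2345.22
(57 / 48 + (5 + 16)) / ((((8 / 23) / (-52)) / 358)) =-18999955 / 16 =-1187497.19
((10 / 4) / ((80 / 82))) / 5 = 41 / 80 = 0.51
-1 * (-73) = 73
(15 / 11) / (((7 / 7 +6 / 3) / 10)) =4.55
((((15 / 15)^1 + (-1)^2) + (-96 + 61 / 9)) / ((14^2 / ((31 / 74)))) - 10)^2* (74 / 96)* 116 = 51274574997725 / 5526372096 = 9278.16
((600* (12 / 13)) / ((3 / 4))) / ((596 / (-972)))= -2332800 / 1937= -1204.34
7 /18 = 0.39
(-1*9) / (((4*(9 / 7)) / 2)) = -7 / 2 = -3.50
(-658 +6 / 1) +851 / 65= -41529 / 65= -638.91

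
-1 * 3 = -3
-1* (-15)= 15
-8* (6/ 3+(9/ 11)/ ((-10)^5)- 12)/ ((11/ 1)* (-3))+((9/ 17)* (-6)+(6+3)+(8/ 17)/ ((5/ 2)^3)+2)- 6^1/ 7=2468848829/ 539962500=4.57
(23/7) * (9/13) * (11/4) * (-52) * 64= -145728/7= -20818.29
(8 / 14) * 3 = 12 / 7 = 1.71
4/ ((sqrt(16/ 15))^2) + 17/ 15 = 293/ 60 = 4.88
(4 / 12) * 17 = 17 / 3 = 5.67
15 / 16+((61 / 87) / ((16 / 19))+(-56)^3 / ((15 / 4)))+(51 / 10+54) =-8137991 / 174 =-46770.06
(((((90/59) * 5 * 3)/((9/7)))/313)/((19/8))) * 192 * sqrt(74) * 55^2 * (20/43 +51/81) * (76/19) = 2755934720000 * sqrt(74)/45262617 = 523775.43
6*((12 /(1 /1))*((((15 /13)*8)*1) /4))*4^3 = 138240 /13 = 10633.85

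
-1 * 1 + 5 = 4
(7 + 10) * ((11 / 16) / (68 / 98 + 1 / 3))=27489 / 2416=11.38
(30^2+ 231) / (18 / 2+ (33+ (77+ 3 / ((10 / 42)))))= 5655 / 658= 8.59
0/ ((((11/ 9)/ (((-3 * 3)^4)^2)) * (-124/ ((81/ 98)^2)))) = 0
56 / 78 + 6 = 262 / 39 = 6.72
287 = 287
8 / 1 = 8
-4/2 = -2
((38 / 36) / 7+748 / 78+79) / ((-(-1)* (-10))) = -145357 / 16380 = -8.87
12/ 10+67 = 341/ 5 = 68.20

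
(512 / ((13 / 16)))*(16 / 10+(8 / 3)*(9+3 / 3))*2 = 6946816 / 195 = 35624.70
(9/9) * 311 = 311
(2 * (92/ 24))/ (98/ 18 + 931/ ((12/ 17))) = 276/ 47677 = 0.01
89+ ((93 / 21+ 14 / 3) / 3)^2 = 389722 / 3969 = 98.19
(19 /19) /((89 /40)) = 40 /89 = 0.45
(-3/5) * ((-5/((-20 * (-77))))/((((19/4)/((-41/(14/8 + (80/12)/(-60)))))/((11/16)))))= -1107/156940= -0.01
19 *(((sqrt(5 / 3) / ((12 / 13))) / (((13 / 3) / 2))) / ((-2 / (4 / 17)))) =-19 *sqrt(15) / 51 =-1.44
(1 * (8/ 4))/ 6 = 1/ 3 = 0.33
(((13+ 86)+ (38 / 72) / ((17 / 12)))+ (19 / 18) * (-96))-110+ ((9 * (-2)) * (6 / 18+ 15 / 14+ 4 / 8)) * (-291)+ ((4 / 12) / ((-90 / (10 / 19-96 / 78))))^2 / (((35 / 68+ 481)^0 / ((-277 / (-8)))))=1160275168603883 / 117613150200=9865.18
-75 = -75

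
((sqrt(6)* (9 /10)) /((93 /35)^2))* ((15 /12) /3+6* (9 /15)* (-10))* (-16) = 177.77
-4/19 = -0.21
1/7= 0.14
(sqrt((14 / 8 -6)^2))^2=18.06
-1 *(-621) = 621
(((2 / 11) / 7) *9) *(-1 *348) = -6264 / 77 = -81.35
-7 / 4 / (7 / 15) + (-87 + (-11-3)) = -419 / 4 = -104.75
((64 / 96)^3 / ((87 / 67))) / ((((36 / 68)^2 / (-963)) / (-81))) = 16574728 / 261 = 63504.70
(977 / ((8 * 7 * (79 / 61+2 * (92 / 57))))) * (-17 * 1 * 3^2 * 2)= -519745437 / 440356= -1180.28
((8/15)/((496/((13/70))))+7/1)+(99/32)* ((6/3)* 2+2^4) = 8967551/130200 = 68.88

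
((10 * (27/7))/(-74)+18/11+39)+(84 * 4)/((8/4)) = 592920/2849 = 208.12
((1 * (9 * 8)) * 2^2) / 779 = 288 / 779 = 0.37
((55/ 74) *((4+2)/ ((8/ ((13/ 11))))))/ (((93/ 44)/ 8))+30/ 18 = 14315/ 3441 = 4.16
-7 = -7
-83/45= -1.84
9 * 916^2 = 7551504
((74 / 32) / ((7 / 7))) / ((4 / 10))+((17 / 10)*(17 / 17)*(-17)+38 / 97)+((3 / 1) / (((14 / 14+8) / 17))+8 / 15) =-256499 / 15520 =-16.53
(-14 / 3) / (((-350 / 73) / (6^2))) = 876 / 25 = 35.04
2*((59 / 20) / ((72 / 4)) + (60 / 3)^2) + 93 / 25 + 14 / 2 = 729943 / 900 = 811.05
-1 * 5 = -5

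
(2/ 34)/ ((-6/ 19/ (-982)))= 9329/ 51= 182.92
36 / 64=9 / 16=0.56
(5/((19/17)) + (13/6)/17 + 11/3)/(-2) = -5341/1292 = -4.13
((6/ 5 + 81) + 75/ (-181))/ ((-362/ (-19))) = 703152/ 163805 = 4.29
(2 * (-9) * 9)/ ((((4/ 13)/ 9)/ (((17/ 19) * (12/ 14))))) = -483327/ 133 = -3634.04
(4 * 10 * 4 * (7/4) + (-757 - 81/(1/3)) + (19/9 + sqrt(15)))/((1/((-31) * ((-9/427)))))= -28613/61 + 279 * sqrt(15)/427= -466.53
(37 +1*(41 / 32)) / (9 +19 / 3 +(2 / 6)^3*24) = 11025 / 4672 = 2.36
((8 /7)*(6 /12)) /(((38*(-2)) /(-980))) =140 /19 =7.37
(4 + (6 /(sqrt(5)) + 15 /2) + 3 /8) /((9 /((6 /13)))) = 4*sqrt(5) /65 + 95 /156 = 0.75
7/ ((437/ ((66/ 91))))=66/ 5681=0.01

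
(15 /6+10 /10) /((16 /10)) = 35 /16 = 2.19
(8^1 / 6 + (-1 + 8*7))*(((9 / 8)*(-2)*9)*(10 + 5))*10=-342225 / 2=-171112.50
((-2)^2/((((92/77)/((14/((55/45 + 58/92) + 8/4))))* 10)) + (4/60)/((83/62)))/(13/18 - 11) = -1371648/11132375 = -0.12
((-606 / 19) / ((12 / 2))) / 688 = -101 / 13072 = -0.01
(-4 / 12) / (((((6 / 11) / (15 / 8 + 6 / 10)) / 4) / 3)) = -363 / 20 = -18.15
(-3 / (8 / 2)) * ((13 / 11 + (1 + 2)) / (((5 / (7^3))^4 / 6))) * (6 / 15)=-166699429.85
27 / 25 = 1.08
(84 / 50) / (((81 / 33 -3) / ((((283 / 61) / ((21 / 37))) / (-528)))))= 10471 / 219600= 0.05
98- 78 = 20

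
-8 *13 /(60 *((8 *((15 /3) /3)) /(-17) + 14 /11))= -2431 /685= -3.55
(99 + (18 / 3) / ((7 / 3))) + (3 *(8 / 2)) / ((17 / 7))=12675 / 119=106.51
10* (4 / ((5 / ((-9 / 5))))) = -72 / 5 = -14.40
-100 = -100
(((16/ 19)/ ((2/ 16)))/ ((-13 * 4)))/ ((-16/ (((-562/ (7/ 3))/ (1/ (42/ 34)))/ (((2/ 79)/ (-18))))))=7192476/ 4199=1712.90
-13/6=-2.17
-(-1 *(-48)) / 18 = -8 / 3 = -2.67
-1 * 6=-6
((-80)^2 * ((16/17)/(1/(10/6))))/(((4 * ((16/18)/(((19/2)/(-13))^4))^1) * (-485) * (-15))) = 5212840/47097089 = 0.11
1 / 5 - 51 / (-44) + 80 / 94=22853 / 10340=2.21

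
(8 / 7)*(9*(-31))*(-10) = 3188.57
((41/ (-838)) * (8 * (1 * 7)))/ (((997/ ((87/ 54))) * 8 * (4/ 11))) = -91553/ 60154992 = -0.00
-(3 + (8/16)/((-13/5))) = -73/26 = -2.81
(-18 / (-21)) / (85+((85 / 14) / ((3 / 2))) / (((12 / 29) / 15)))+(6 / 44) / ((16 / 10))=304647 / 3425840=0.09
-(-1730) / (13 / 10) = 17300 / 13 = 1330.77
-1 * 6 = -6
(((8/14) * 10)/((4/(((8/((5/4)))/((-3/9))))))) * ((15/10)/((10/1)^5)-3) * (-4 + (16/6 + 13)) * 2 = 1199994/625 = 1919.99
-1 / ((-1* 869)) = 1 / 869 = 0.00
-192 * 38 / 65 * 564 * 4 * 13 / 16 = -1028736 / 5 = -205747.20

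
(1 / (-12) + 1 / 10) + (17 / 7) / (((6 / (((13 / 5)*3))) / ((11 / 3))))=1623 / 140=11.59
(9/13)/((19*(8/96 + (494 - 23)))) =108/1396291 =0.00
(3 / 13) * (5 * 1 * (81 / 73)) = 1215 / 949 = 1.28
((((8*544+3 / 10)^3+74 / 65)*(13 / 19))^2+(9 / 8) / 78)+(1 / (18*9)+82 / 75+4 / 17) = 20562548356414055890564413034005241 / 6462261000000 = 3181943340947395329678.64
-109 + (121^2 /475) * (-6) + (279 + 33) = 8579 /475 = 18.06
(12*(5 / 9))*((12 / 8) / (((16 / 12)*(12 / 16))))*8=80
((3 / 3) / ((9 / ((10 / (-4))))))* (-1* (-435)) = -725 / 6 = -120.83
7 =7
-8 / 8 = -1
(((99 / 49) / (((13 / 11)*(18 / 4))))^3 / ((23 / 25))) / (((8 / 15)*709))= 0.00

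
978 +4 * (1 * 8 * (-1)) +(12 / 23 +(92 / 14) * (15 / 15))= 153448 / 161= 953.09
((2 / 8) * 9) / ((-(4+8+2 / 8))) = -9 / 49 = -0.18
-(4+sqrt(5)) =-4 - sqrt(5) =-6.24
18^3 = 5832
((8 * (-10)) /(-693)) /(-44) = -20 /7623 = -0.00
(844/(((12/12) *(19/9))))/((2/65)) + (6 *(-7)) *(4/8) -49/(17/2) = 4188145/323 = 12966.39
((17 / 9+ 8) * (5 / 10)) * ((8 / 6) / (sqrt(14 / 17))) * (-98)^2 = 69770.02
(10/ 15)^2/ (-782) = -2/ 3519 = -0.00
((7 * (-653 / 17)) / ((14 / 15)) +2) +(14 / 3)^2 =-80879 / 306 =-264.31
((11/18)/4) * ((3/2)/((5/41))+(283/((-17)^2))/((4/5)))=859859/416160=2.07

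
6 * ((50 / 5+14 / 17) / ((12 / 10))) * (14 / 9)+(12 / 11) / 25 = 3543836 / 42075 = 84.23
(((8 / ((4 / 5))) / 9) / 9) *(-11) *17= -1870 / 81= -23.09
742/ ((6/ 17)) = 6307/ 3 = 2102.33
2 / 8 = 1 / 4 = 0.25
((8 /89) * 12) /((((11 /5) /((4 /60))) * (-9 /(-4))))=128 /8811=0.01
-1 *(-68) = 68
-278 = -278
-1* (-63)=63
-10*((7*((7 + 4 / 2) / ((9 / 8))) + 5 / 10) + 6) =-625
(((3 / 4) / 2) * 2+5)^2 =529 / 16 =33.06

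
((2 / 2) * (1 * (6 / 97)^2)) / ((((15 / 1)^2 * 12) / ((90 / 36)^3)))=0.00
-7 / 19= -0.37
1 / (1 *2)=0.50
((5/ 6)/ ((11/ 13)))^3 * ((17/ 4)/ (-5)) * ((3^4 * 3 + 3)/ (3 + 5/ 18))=-38282725/ 628232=-60.94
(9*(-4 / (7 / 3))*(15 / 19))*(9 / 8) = -3645 / 266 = -13.70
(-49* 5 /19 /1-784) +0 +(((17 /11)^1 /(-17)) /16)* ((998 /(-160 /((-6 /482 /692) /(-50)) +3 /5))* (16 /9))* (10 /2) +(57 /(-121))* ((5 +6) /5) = -16687299687436124 /20913208771785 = -797.93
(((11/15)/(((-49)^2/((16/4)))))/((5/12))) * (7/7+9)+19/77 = 36457/132055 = 0.28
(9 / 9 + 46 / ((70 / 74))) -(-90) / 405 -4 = 14443 / 315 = 45.85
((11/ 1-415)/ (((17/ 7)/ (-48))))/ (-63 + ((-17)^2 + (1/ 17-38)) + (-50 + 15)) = 67872/ 1301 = 52.17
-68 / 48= -17 / 12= -1.42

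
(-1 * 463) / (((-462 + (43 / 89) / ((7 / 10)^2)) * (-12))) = -2019143 / 24125784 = -0.08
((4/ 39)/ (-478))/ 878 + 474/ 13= 149197661/ 4091919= 36.46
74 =74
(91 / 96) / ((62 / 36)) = 273 / 496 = 0.55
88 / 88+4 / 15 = 19 / 15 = 1.27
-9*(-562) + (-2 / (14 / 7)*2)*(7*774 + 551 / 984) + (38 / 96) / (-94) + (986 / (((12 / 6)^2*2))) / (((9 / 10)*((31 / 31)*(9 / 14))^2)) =-244893118153 / 44953056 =-5447.75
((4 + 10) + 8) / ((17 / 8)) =176 / 17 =10.35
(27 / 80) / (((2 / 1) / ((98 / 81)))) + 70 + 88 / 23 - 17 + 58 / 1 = 634967 / 5520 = 115.03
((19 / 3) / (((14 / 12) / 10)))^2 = 144400 / 49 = 2946.94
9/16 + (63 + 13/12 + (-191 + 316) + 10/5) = 9199/48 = 191.65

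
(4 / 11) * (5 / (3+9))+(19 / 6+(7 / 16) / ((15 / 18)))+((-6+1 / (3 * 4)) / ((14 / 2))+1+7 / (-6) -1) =1.83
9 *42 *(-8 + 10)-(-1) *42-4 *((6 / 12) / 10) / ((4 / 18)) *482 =1821 / 5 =364.20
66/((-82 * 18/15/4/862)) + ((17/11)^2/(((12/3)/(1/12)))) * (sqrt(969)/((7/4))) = -94820/41 + 289 * sqrt(969)/10164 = -2311.80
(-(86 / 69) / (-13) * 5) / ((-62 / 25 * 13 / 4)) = -21500 / 361491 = -0.06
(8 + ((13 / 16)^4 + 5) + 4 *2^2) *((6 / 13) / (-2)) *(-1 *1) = 5787315 / 851968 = 6.79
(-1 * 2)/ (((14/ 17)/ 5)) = -85/ 7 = -12.14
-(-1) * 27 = 27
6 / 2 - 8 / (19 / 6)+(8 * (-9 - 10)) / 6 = -1417 / 57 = -24.86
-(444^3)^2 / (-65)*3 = 22983654016954368 / 65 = 353594677183913.35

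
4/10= 2/5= 0.40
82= 82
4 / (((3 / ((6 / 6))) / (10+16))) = 104 / 3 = 34.67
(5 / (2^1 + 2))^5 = 3125 / 1024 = 3.05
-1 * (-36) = 36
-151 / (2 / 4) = -302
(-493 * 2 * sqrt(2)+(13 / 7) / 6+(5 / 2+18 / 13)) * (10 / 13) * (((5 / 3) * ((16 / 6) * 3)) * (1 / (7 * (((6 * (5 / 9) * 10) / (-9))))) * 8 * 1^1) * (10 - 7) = -329760 / 8281+851904 * sqrt(2) / 91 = 13199.46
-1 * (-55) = 55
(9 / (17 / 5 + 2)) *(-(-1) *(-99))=-165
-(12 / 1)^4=-20736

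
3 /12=1 /4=0.25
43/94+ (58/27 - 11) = -21305/2538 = -8.39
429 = 429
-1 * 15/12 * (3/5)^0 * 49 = -245/4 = -61.25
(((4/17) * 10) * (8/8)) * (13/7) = 520/119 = 4.37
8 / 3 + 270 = 818 / 3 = 272.67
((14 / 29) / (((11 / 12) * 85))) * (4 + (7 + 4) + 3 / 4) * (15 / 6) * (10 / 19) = 13230 / 103037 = 0.13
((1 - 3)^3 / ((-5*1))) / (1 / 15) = 24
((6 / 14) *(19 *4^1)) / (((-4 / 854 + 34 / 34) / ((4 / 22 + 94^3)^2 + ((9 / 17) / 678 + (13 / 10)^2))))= 55755117782530964050083 / 2469685625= 22575795566098.00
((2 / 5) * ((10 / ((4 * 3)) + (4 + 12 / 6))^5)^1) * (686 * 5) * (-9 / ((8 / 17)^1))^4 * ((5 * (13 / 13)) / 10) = 1367391647305.61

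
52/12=13/3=4.33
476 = 476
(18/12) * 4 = 6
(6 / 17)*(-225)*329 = -444150 / 17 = -26126.47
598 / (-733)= -598 / 733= -0.82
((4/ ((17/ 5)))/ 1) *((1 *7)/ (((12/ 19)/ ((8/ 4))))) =26.08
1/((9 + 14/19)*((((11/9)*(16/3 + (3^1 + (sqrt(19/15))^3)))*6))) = 320625/185198024 -3249*sqrt(285)/185198024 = 0.00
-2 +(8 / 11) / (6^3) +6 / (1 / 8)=13663 / 297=46.00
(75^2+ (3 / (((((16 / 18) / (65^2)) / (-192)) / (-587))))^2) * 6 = 15496402609499793750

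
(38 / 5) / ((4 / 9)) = 171 / 10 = 17.10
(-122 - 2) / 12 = -31 / 3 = -10.33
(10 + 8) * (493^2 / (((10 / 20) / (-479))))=-4191136956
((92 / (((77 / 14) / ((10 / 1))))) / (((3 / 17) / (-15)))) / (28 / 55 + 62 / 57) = -22287000 / 2503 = -8904.12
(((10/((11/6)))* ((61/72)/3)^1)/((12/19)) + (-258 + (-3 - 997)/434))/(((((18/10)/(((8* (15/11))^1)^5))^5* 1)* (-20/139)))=2159725431965219363593440460800000000000000000000000000000/258624430868680444513848809137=8350817533792254182192852000.00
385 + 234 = 619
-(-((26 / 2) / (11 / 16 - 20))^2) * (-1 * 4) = -173056 / 95481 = -1.81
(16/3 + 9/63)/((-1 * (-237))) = 115/4977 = 0.02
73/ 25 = 2.92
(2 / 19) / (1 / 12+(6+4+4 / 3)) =24 / 2603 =0.01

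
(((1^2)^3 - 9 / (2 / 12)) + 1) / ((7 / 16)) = -832 / 7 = -118.86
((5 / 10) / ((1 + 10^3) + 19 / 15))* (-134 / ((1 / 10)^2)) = -50250 / 7517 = -6.68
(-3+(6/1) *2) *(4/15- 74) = -3318/5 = -663.60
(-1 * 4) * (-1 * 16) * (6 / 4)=96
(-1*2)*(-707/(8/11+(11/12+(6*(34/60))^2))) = 4666200/43573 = 107.09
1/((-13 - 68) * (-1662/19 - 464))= 19/848718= 0.00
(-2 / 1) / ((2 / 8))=-8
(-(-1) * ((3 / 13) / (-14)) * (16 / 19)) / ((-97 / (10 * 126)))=4320 / 23959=0.18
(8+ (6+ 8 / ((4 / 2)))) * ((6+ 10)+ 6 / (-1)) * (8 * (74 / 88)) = 13320 / 11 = 1210.91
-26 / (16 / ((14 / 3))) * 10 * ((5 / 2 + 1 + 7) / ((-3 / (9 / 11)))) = 9555 / 44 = 217.16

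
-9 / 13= -0.69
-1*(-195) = 195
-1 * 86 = -86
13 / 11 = 1.18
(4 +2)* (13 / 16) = 39 / 8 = 4.88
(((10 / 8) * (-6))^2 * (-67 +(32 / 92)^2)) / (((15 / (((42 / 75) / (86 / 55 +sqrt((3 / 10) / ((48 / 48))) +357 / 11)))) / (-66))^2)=-12797790961946044824 / 647926318807077025 +75221387277032304 * sqrt(30) / 647926318807077025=-19.12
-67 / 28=-2.39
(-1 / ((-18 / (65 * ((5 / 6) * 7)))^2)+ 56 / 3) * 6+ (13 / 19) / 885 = -27789004261 / 10896120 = -2550.36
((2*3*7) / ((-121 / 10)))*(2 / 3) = -280 / 121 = -2.31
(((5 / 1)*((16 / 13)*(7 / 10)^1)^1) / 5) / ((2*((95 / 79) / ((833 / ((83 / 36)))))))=66333456 / 512525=129.42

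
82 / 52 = 41 / 26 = 1.58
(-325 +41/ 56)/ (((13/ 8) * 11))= -18159/ 1001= -18.14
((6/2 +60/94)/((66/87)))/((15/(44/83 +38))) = 2643147/214555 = 12.32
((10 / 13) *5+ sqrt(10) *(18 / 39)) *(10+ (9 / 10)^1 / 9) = 303 *sqrt(10) / 65+ 505 / 13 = 53.59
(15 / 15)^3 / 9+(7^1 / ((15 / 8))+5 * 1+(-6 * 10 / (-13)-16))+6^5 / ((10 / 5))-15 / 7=15902183 / 4095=3883.32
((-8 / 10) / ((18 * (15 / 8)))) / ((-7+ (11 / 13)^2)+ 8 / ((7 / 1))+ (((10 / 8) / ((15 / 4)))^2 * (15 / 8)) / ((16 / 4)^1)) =605696 / 130040325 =0.00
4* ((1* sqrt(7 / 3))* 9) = 12* sqrt(21) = 54.99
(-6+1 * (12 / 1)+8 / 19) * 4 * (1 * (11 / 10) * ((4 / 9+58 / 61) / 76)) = 8426 / 16245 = 0.52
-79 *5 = -395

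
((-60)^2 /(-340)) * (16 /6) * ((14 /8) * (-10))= 8400 /17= 494.12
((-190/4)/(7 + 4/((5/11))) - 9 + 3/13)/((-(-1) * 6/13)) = -25.51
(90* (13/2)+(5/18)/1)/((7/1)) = 1505/18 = 83.61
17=17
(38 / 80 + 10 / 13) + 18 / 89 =66943 / 46280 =1.45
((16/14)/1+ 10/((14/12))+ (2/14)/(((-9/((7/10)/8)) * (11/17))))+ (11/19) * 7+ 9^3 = 782398699/1053360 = 742.76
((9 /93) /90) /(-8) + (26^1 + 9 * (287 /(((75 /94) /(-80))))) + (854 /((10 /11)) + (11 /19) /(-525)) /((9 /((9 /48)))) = -3843442564211 /14842800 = -258943.23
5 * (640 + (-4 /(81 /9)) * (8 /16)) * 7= 201530 /9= 22392.22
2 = 2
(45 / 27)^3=125 / 27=4.63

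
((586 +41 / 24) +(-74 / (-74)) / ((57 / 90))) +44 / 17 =4588219 / 7752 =591.88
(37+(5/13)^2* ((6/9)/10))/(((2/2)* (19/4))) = 75056/9633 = 7.79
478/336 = 239/168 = 1.42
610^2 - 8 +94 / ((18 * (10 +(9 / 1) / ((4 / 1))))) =372092.43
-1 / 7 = -0.14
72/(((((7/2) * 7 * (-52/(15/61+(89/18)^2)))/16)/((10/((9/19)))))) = -1483644640/3147417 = -471.38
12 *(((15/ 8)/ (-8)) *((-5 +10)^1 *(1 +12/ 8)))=-1125/ 32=-35.16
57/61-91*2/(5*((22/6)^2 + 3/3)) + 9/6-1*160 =-488261/3050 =-160.09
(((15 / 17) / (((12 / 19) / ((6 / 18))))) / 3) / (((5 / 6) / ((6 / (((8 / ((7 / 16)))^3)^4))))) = 262984456819 / 328827822935179135520079872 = 0.00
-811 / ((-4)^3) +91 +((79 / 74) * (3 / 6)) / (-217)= 53271151 / 513856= 103.67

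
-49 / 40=-1.22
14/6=2.33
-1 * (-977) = 977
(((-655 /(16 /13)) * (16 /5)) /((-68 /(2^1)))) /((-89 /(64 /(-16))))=3406 /1513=2.25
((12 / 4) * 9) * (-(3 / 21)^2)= -27 / 49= -0.55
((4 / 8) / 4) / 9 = 1 / 72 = 0.01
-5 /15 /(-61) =1 /183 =0.01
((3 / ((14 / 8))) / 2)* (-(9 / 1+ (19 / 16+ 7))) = -825 / 56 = -14.73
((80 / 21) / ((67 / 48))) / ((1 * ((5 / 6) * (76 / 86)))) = 33024 / 8911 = 3.71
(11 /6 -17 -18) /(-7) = 4.74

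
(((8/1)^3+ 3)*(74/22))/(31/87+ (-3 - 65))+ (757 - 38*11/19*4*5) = 3772642/12947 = 291.39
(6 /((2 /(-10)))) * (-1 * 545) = 16350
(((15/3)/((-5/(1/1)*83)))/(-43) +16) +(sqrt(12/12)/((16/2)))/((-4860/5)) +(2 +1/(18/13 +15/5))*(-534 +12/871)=-539080164892853/459276850656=-1173.76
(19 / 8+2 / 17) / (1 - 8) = -339 / 952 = -0.36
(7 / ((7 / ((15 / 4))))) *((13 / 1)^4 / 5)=85683 / 4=21420.75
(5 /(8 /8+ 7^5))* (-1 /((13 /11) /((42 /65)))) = -21 /129116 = -0.00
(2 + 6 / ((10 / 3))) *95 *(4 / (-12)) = -361 / 3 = -120.33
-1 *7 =-7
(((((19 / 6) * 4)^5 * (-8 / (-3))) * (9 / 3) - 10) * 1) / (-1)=-633878914 / 243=-2608555.20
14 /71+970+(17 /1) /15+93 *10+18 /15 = 1902.53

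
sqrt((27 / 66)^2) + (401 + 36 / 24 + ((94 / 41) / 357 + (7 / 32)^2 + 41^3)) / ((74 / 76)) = 217160899672109 / 3050116608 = 71197.57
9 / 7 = 1.29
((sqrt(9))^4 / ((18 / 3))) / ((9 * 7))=3 / 14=0.21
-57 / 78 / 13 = -19 / 338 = -0.06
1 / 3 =0.33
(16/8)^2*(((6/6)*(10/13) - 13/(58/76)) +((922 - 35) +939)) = 2729080/377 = 7238.94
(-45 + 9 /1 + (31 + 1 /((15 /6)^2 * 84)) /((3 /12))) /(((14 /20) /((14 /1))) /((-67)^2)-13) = -829639024 /122549595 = -6.77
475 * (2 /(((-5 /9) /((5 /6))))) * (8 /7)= -11400 /7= -1628.57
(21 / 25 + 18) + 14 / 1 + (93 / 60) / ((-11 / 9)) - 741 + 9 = -770471 / 1100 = -700.43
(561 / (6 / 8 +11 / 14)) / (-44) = -357 / 43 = -8.30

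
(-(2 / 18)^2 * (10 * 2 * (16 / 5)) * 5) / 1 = -320 / 81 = -3.95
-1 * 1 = -1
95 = 95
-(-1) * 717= 717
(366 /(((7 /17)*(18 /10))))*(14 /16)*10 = 25925 /6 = 4320.83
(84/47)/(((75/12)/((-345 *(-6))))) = 139104/235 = 591.93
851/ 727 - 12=-7873/ 727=-10.83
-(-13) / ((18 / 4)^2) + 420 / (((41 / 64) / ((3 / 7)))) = 935252 / 3321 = 281.62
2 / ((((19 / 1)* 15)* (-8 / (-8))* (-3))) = -2 / 855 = -0.00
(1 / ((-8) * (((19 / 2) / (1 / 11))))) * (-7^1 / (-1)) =-7 / 836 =-0.01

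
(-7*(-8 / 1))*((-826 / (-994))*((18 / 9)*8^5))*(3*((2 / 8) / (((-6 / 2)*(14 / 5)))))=-19333120 / 71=-272297.46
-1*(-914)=914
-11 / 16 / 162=-11 / 2592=-0.00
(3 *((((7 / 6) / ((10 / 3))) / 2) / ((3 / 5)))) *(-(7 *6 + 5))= -329 / 8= -41.12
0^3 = 0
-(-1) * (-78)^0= 1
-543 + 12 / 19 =-10305 / 19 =-542.37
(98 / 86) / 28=7 / 172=0.04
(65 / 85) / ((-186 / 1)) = -13 / 3162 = -0.00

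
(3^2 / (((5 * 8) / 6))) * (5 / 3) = 9 / 4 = 2.25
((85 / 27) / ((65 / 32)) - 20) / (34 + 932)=-3238 / 169533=-0.02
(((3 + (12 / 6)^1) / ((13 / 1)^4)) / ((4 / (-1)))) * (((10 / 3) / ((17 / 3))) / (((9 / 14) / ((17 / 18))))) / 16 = -175 / 74030112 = -0.00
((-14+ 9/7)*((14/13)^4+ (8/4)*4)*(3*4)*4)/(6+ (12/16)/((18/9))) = -3040570368/3398759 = -894.61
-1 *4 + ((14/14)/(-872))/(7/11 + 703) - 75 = -533193131/6749280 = -79.00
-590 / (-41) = 590 / 41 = 14.39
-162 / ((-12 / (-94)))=-1269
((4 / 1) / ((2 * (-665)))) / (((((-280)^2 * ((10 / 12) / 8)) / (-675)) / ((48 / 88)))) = 243 / 1792175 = 0.00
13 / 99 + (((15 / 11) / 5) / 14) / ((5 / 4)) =509 / 3465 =0.15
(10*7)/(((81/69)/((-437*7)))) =-4924990/27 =-182407.04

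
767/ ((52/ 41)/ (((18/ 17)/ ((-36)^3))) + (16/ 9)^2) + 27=5008303737/ 185587072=26.99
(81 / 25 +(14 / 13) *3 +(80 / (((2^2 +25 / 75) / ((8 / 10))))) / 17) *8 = 324408 / 5525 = 58.72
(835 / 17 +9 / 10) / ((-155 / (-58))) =18.72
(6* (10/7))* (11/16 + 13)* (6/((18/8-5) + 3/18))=-59130/217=-272.49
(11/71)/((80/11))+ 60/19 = 343099/107920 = 3.18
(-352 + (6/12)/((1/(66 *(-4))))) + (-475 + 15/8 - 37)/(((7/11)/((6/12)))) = -14157/16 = -884.81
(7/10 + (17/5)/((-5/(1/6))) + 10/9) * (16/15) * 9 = 6112/375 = 16.30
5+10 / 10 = 6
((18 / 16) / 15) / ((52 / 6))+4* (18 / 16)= 4689 / 1040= 4.51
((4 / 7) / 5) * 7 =4 / 5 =0.80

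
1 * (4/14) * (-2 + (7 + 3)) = 16/7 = 2.29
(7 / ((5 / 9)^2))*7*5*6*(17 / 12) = 67473 / 10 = 6747.30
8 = 8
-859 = -859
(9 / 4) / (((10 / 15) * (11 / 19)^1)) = 513 / 88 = 5.83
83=83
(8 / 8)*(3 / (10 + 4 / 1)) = 3 / 14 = 0.21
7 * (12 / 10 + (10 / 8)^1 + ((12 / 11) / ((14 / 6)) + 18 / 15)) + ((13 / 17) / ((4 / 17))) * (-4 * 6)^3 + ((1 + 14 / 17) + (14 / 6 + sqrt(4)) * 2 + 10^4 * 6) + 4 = 169593811 / 11220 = 15115.31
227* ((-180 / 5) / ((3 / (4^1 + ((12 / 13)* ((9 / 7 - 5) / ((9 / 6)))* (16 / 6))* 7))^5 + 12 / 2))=-57213306753024 / 42006813469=-1362.00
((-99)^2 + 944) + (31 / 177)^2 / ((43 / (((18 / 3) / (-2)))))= 4825030544 / 449049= 10745.00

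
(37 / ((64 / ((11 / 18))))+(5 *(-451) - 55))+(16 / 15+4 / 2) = -2306.58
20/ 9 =2.22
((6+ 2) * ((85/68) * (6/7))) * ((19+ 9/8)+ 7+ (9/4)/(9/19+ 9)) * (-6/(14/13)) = -256113/196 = -1306.70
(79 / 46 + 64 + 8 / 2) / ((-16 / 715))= -3115.50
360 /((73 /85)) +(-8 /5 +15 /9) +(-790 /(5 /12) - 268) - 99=-2018912 /1095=-1843.76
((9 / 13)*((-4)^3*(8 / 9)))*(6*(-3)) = 9216 / 13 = 708.92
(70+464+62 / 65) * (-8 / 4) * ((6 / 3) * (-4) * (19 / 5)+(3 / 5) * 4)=29957.42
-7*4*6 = -168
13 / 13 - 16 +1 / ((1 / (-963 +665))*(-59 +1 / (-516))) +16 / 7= -1633229 / 213115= -7.66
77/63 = 11/9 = 1.22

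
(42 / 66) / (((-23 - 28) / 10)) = -70 / 561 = -0.12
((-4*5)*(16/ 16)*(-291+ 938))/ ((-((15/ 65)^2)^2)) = 4562707.90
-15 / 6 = -5 / 2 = -2.50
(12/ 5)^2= 5.76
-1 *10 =-10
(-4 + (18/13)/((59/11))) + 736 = 561642/767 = 732.26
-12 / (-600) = 1 / 50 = 0.02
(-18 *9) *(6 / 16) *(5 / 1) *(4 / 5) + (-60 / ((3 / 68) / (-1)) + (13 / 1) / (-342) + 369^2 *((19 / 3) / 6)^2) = 104533813 / 684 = 152827.21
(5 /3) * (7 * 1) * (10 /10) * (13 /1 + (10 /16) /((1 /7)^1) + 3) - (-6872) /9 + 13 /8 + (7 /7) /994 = 8971853 /8946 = 1002.89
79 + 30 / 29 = 2321 / 29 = 80.03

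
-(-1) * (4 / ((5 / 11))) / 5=44 / 25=1.76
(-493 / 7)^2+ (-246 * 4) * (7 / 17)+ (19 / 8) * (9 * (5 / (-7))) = 30252823 / 6664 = 4539.74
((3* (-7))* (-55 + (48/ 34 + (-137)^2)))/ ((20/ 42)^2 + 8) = -1473249141/ 30838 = -47773.82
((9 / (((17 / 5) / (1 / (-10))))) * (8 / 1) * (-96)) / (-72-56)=-27 / 17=-1.59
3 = 3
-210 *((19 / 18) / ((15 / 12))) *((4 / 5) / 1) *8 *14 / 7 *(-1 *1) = 2269.87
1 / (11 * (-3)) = -0.03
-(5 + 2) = -7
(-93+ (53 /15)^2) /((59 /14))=-253624 /13275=-19.11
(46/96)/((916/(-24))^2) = 0.00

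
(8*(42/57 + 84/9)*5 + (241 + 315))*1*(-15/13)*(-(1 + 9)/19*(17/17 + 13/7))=4204000/2527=1663.63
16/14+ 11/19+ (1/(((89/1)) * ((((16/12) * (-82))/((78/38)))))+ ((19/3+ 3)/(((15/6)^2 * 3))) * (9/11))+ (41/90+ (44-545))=-4789413152197/9609276600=-498.42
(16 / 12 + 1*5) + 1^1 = 22 / 3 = 7.33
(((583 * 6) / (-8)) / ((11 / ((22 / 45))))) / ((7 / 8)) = -2332 / 105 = -22.21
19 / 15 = 1.27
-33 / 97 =-0.34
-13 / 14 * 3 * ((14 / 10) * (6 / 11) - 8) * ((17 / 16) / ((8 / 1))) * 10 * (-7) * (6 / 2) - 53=-433123 / 704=-615.23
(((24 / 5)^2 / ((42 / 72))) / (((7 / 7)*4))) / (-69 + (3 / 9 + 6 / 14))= -5184 / 35825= -0.14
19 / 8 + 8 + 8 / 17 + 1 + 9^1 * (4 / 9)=2155 / 136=15.85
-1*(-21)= 21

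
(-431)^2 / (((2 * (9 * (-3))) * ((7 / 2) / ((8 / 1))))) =-1486088 / 189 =-7862.90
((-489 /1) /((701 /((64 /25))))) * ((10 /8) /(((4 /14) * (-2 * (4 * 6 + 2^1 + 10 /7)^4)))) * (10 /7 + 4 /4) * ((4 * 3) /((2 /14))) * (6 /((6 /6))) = 46572197 /5512888320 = 0.01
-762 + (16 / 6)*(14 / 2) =-2230 / 3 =-743.33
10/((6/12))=20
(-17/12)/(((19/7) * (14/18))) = -51/76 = -0.67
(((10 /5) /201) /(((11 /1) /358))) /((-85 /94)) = -67304 /187935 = -0.36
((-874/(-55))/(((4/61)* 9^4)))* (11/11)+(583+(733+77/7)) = 1327.04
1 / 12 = 0.08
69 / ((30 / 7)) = 161 / 10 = 16.10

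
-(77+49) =-126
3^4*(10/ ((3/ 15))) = 4050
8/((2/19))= 76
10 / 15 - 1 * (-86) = 260 / 3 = 86.67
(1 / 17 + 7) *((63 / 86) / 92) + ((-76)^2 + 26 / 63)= 6118545617 / 1059219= 5776.47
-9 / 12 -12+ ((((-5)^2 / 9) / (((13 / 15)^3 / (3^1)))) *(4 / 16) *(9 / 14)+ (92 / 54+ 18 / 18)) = -26538055 / 3321864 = -7.99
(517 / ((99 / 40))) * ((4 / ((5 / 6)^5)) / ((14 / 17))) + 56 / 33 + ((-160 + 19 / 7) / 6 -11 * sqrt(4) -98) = 687265441 / 288750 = 2380.14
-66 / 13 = -5.08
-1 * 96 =-96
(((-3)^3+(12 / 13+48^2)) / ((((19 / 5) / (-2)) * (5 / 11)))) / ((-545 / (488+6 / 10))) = 1591580298 / 673075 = 2364.64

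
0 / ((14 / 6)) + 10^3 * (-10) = -10000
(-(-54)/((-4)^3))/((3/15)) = -135/32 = -4.22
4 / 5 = 0.80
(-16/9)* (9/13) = -1.23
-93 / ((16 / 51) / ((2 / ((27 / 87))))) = -1910.38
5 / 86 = 0.06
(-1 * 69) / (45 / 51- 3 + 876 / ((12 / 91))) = -1173 / 112895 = -0.01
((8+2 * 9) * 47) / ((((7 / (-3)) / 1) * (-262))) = 1833 / 917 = 2.00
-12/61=-0.20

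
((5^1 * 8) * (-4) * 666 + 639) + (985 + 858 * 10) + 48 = -96308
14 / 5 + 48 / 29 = 646 / 145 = 4.46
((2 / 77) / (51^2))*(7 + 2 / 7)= 2 / 27489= 0.00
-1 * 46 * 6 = -276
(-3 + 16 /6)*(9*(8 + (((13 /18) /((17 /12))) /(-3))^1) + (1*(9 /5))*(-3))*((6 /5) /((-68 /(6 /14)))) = 16593 /101150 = 0.16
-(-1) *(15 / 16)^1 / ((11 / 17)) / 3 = 85 / 176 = 0.48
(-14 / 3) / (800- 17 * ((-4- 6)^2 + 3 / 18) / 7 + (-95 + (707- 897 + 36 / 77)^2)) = -166012 / 1294334887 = -0.00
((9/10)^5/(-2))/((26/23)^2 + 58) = -31236921/6271600000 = -0.00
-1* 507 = -507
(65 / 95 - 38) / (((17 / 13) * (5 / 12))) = -110604 / 1615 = -68.49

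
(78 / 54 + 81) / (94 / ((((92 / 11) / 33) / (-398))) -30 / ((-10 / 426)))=-17066 / 30291705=-0.00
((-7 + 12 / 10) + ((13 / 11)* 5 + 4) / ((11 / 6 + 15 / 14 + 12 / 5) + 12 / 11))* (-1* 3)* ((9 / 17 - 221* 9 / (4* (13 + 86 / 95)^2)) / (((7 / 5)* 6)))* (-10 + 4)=57070542916953 / 3067967052346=18.60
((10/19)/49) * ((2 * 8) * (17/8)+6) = 400/931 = 0.43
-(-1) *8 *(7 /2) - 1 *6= 22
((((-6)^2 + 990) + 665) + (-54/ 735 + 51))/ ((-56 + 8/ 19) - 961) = -8108668/ 4732175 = -1.71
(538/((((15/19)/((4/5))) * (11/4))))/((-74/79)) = -6460304/30525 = -211.64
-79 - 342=-421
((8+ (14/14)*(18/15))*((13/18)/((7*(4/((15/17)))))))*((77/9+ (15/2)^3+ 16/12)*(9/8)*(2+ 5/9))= 259.91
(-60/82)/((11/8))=-240/451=-0.53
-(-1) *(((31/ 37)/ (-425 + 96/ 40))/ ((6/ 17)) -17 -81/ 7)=-93835645/ 3283602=-28.58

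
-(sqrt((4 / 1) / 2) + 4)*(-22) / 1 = 22*sqrt(2) + 88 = 119.11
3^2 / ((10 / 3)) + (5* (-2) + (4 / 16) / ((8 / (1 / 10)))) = -467 / 64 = -7.30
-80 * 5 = -400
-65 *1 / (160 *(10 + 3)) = -1 / 32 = -0.03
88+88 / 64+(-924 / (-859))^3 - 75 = 79202686777 / 5070718232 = 15.62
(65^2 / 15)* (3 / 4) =845 / 4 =211.25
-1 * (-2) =2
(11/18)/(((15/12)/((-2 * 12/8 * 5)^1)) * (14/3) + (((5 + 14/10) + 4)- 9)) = 55/91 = 0.60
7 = 7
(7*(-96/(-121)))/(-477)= -224/19239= -0.01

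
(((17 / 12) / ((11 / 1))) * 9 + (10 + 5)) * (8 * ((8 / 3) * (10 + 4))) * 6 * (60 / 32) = 597240 / 11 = 54294.55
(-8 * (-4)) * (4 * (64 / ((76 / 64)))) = 131072 / 19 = 6898.53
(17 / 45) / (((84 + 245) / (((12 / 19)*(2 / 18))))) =68 / 843885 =0.00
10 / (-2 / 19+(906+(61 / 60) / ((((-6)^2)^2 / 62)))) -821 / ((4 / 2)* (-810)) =561412063469 / 1084166352180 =0.52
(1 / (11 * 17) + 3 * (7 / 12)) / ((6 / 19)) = 24947 / 4488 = 5.56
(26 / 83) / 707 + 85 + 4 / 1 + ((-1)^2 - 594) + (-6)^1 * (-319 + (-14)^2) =13731380 / 58681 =234.00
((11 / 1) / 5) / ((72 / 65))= 143 / 72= 1.99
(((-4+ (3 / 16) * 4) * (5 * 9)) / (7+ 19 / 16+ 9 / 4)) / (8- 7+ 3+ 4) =-585 / 334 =-1.75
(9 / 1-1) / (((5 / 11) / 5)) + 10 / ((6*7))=1853 / 21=88.24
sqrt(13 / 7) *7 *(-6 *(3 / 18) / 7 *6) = -6 *sqrt(91) / 7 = -8.18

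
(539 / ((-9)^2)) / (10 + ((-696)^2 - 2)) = 539 / 39238344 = 0.00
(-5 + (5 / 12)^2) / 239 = -0.02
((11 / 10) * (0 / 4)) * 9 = 0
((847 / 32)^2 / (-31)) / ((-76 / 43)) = 30848587 / 2412544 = 12.79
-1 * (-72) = 72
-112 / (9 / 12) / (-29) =448 / 87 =5.15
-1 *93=-93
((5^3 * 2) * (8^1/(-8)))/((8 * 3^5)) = -125/972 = -0.13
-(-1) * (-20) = -20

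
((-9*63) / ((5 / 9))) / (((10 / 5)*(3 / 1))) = -1701 / 10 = -170.10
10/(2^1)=5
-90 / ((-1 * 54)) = 5 / 3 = 1.67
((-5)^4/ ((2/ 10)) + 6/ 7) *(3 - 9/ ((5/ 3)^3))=2888292/ 875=3300.91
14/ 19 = 0.74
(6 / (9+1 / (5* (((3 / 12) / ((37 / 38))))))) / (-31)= -0.02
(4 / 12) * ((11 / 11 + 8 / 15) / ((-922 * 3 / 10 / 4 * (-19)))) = 92 / 236493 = 0.00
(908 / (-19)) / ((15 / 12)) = -3632 / 95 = -38.23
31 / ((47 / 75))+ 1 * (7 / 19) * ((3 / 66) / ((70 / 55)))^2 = 4947647 / 100016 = 49.47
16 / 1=16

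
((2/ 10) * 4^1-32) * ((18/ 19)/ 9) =-312/ 95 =-3.28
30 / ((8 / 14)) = 105 / 2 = 52.50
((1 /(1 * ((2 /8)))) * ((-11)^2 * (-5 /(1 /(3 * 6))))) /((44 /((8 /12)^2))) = -440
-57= -57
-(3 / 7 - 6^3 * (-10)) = -15123 / 7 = -2160.43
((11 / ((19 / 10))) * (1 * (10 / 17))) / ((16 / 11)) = 3025 / 1292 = 2.34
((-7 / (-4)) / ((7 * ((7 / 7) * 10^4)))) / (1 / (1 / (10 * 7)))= 1 / 2800000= 0.00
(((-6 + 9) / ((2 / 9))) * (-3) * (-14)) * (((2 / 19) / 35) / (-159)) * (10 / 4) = -27 / 1007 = -0.03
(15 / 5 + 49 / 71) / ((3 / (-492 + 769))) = 72574 / 213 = 340.72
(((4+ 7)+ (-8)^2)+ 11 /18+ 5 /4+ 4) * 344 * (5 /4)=625865 /18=34770.28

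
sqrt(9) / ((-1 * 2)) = -3 / 2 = -1.50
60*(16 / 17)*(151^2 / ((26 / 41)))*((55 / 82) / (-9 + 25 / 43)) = -6470923800 / 40001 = -161769.05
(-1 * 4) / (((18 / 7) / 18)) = -28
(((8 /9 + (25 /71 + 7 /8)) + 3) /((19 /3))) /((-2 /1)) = -26153 /64752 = -0.40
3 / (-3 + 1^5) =-3 / 2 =-1.50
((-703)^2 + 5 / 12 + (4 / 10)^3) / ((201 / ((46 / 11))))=17050227083 / 1658250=10282.06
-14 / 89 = -0.16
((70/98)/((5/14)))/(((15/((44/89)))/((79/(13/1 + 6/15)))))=6952/17889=0.39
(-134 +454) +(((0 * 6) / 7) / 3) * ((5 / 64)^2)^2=320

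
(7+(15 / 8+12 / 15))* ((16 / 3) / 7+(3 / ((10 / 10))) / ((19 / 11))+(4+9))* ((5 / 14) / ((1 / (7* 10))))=498585 / 133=3748.76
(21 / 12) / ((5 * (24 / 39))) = 91 / 160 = 0.57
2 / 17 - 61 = -1035 / 17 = -60.88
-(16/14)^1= -8/7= -1.14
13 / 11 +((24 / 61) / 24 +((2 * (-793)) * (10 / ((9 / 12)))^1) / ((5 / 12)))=-34053788 / 671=-50750.80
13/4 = 3.25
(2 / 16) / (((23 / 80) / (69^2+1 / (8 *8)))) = 1523525 / 736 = 2070.01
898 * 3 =2694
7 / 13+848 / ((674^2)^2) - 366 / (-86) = 34566419629107 / 7209936028399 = 4.79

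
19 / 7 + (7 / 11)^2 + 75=66167 / 847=78.12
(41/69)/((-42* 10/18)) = -41/1610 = -0.03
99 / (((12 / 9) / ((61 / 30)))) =6039 / 40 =150.98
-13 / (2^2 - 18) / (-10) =-13 / 140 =-0.09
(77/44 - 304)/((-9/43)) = 17329/12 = 1444.08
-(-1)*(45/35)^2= 81/49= 1.65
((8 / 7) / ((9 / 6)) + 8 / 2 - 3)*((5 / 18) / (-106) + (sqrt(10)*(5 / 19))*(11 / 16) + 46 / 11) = 2035*sqrt(10) / 6384 + 3245381 / 440748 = 8.37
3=3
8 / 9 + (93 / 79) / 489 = 103295 / 115893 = 0.89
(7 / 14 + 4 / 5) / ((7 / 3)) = 39 / 70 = 0.56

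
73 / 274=0.27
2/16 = 0.12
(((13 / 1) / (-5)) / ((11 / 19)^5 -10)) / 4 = 2476099 / 37846060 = 0.07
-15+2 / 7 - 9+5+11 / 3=-316 / 21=-15.05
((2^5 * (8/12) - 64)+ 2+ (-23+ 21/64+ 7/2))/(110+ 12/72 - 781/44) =-11489/17744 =-0.65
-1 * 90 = -90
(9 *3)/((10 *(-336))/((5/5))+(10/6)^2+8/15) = -1215/151051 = -0.01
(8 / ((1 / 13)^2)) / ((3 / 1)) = 1352 / 3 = 450.67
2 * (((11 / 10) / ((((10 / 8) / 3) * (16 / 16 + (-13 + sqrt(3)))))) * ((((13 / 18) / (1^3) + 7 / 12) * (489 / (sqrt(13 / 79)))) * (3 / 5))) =-21516 * sqrt(1027) / 1625 - 1793 * sqrt(3081) / 1625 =-485.57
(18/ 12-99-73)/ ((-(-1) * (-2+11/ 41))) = 13981/ 142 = 98.46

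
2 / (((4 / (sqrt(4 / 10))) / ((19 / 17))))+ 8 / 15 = 19*sqrt(10) / 170+ 8 / 15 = 0.89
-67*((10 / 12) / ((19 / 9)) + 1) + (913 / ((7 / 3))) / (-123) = -1053831 / 10906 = -96.63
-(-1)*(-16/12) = -1.33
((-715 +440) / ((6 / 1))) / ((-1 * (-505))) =-55 / 606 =-0.09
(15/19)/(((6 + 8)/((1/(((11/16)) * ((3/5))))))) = 200/1463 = 0.14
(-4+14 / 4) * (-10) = 5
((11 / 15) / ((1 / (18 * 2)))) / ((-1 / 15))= -396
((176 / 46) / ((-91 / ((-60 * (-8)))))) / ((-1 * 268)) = 10560 / 140231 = 0.08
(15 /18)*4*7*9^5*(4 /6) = 918540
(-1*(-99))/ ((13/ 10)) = 990/ 13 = 76.15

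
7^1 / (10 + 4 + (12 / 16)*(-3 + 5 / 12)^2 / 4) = 5376 / 11713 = 0.46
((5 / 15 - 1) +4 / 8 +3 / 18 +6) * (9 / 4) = 27 / 2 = 13.50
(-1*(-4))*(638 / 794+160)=643.21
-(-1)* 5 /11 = 5 /11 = 0.45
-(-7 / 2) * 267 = 1869 / 2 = 934.50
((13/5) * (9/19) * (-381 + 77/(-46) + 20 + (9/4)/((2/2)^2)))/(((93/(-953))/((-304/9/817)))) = -547742468/2912605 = -188.06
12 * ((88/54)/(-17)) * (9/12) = -44/51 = -0.86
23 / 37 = 0.62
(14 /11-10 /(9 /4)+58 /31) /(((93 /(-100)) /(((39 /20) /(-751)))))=-259480 /71449389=-0.00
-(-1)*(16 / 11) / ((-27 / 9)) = -16 / 33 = -0.48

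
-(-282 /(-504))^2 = -2209 /7056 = -0.31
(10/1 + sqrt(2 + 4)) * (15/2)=15 * sqrt(6)/2 + 75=93.37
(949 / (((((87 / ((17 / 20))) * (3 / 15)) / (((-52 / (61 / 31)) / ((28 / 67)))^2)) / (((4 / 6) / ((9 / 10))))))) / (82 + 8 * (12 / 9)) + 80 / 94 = 2765617157871095 / 1865349289062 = 1482.63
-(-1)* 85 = 85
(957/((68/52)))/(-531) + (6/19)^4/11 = -5940953393/4313494779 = -1.38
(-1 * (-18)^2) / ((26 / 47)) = -7614 / 13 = -585.69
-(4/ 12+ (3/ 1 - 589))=1757/ 3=585.67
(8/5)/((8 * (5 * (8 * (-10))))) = -1/2000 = -0.00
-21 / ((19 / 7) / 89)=-688.58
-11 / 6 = -1.83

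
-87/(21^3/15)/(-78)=145/80262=0.00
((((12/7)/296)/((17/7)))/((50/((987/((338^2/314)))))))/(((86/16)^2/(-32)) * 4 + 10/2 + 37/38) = 80755776/1474466623175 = 0.00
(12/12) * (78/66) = 13/11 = 1.18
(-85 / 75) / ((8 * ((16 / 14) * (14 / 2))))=-17 / 960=-0.02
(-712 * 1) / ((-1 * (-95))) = -7.49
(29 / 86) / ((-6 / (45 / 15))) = -29 / 172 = -0.17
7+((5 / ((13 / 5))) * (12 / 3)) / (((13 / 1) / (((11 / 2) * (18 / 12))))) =11.88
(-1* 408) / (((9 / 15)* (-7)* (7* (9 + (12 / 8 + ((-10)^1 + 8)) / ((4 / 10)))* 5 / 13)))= 7072 / 1519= 4.66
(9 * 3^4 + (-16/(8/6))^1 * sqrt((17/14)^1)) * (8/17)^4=2985984/83521 - 24576 * sqrt(238)/584647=35.10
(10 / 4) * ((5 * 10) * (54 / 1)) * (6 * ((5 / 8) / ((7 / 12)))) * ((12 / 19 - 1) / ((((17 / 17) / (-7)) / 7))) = 14883750 / 19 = 783355.26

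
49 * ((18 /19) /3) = 294 /19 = 15.47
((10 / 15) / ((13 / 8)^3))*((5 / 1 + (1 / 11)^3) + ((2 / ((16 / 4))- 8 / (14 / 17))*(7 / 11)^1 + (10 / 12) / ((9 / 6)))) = -3769856 / 78953589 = -0.05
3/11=0.27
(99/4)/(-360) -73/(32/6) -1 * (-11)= -441/160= -2.76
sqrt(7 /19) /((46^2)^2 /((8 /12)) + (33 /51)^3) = 4913 * sqrt(133) /626935653137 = 0.00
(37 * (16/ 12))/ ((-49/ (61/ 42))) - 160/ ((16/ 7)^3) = -5871997/ 395136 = -14.86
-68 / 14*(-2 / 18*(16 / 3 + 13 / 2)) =1207 / 189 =6.39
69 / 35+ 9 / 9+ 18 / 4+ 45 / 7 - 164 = -1501 / 10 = -150.10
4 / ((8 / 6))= 3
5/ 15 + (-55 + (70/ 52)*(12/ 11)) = -22822/ 429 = -53.20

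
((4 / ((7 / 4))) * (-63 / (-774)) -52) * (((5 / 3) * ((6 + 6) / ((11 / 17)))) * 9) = -6817680 / 473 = -14413.70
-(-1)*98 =98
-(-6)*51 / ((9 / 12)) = 408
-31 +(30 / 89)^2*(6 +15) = -226651 / 7921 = -28.61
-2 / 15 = -0.13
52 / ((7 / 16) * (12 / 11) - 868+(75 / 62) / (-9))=-212784 / 3550453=-0.06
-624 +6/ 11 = -6858/ 11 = -623.45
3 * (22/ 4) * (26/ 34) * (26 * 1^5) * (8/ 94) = 27.92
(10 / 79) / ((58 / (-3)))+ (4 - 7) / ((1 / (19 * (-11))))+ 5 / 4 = 628.24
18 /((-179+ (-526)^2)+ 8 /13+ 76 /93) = 21762 /334286605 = 0.00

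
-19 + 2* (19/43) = -779/43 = -18.12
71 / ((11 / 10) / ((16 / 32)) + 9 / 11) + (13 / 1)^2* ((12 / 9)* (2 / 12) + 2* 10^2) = 50588453 / 1494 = 33861.08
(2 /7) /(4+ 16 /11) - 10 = -2089 /210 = -9.95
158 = 158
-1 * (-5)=5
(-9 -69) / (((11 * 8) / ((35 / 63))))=-65 / 132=-0.49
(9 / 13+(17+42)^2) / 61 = 742 / 13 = 57.08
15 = 15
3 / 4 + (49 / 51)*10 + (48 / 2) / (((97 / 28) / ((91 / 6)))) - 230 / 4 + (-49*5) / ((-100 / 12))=8640431 / 98940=87.33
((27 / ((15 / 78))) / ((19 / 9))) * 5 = 6318 / 19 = 332.53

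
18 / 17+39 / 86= 2211 / 1462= 1.51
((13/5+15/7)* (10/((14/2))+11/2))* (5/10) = 8051/490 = 16.43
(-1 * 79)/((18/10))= -395/9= -43.89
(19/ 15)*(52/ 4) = 247/ 15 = 16.47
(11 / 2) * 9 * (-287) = -28413 / 2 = -14206.50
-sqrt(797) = -28.23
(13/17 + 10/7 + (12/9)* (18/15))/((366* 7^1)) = 37/24990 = 0.00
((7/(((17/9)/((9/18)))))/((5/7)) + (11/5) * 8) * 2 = 40.39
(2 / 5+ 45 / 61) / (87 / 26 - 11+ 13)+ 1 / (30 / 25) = 266107 / 254370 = 1.05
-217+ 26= -191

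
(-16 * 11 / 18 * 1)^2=7744 / 81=95.60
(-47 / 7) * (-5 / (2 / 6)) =705 / 7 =100.71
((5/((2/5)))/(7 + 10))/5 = 0.15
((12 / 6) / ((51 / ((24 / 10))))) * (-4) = -0.38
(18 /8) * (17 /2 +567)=1294.88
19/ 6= 3.17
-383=-383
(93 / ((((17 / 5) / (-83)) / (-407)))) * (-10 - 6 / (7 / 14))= -345579630 / 17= -20328213.53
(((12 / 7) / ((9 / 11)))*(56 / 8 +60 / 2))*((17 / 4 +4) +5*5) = 7733 / 3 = 2577.67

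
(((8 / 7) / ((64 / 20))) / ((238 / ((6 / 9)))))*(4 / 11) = 10 / 27489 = 0.00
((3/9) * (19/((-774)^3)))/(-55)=19/76507995960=0.00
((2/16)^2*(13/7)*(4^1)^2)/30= 13/840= 0.02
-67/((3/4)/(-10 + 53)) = -11524/3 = -3841.33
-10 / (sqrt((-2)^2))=-5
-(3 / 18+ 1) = -7 / 6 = -1.17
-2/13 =-0.15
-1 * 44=-44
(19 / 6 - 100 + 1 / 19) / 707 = -11033 / 80598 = -0.14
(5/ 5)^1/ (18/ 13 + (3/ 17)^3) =63869/ 88785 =0.72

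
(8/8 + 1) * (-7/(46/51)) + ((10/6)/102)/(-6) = -655567/42228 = -15.52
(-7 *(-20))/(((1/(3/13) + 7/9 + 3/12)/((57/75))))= 19152/965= 19.85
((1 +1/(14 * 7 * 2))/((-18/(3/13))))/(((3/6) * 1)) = -0.03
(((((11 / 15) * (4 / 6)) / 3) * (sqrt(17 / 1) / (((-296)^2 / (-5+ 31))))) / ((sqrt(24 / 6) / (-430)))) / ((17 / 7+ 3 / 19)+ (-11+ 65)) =-817817 * sqrt(17) / 4450936608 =-0.00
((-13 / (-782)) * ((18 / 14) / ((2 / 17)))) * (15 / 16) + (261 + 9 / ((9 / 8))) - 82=1928603 / 10304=187.17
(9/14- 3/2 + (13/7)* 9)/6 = 37/14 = 2.64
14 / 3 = 4.67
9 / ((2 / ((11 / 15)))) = 33 / 10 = 3.30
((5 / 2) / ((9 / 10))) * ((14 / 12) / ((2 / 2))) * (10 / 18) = 875 / 486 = 1.80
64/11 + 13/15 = 6.68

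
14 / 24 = 7 / 12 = 0.58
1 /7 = 0.14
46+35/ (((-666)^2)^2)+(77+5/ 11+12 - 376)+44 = -425356042143647/ 2164161176496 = -196.55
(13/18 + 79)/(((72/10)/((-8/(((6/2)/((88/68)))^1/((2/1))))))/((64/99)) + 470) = 1836800/10791621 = 0.17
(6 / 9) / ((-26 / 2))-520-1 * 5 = -20477 / 39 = -525.05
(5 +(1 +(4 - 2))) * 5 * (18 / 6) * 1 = 120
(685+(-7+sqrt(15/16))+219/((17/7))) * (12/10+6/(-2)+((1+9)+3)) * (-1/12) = -60942/85 - 7 * sqrt(15)/30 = -717.87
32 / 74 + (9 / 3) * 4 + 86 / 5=5482 / 185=29.63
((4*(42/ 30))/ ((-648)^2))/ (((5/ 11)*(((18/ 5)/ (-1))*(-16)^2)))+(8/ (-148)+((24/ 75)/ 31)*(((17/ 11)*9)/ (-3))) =-15549970407113/ 152580348518400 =-0.10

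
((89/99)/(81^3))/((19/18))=178/111071169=0.00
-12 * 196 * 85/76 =-49980/19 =-2630.53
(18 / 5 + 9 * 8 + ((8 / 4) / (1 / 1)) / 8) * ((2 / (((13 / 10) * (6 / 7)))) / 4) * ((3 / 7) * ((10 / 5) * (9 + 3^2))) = 13653 / 26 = 525.12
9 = 9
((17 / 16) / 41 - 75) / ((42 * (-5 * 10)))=49183 / 1377600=0.04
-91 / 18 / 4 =-91 / 72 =-1.26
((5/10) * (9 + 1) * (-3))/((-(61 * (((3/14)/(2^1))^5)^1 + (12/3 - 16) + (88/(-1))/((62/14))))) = -8002821120/17003384071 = -0.47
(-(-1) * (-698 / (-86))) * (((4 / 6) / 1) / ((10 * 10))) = 349 / 6450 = 0.05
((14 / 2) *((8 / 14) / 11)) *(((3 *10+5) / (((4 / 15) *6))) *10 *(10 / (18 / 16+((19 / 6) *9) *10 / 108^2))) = 34020000 / 49159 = 692.04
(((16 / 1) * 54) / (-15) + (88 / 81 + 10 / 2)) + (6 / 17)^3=-102412439 / 1989765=-51.47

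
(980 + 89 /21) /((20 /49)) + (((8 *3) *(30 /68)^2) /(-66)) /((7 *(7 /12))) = 22537253593 /9346260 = 2411.37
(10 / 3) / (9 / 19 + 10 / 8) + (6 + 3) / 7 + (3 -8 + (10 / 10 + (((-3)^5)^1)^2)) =162441652 / 2751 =59048.22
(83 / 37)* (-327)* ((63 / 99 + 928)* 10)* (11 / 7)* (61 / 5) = -33823928430 / 259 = -130594318.26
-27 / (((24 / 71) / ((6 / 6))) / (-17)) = 10863 / 8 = 1357.88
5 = 5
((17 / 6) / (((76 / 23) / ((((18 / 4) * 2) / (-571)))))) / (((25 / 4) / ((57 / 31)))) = -3519 / 885050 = -0.00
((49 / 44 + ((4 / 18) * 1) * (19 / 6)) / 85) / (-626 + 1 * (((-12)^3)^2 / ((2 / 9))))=127 / 79811633880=0.00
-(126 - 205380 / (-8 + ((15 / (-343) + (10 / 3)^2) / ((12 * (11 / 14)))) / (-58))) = -348417794214 / 13539349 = -25733.72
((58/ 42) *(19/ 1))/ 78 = 551/ 1638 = 0.34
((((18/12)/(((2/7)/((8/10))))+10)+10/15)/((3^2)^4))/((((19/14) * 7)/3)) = 446/623295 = 0.00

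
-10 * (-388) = 3880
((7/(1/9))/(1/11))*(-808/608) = -69993/76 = -920.96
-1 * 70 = -70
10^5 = 100000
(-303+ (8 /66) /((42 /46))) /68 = -209887 /47124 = -4.45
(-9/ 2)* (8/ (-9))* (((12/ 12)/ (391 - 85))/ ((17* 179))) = 2/ 465579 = 0.00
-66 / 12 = -11 / 2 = -5.50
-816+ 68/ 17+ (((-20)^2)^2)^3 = 4095999999999188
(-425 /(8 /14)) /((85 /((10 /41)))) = -175 /82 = -2.13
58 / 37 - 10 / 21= 848 / 777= 1.09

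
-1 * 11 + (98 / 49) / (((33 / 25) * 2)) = -338 / 33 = -10.24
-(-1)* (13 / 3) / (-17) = -13 / 51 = -0.25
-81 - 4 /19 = -1543 /19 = -81.21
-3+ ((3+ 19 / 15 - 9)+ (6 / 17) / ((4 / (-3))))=-4079 / 510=-8.00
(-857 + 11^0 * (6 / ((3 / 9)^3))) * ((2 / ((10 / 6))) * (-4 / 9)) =1112 / 3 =370.67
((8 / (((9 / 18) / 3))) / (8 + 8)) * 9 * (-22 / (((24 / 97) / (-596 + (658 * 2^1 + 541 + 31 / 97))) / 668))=-2022779484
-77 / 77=-1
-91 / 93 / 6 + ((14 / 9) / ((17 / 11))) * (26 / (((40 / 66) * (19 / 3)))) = 5997173 / 901170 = 6.65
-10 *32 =-320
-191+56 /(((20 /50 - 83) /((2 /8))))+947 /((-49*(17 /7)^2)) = -3315504 /17051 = -194.45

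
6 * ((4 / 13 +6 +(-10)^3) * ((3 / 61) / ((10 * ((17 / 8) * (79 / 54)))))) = -50225184 / 5324995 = -9.43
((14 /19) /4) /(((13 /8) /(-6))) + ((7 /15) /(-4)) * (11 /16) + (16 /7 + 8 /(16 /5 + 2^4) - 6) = -6735613 /1659840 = -4.06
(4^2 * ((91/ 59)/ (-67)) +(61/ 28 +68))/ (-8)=-7726877/ 885472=-8.73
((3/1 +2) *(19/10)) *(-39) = -741/2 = -370.50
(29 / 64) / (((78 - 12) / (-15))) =-145 / 1408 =-0.10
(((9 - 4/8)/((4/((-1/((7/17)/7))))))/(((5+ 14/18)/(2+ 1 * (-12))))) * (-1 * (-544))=442170/13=34013.08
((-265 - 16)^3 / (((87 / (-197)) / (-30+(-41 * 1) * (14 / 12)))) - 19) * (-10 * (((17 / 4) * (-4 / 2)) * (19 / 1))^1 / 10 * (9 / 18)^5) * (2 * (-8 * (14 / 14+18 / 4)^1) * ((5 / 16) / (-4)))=-36263296455224905 / 267264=-135683430822.05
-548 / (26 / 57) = -15618 / 13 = -1201.38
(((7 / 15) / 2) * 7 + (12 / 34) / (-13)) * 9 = 31947 / 2210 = 14.46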